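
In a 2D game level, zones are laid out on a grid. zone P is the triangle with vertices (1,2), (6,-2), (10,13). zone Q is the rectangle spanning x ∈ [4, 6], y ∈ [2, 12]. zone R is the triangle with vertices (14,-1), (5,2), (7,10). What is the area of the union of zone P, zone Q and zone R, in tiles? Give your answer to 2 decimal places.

79.84

By inclusion–exclusion:
Individual areas: |zone P| = 45.5, |zone Q| = 20, |zone R| = 39.
|zone P∩zone Q| = 9.7778.
|zone P∩zone R| = 14.881.
|zone Q∩zone R| = 2.
|zone P∩zone Q∩zone R| = 2.
|zone P ∪ zone Q ∪ zone R| = 104.5 − 26.6588 + 2 = 79.84.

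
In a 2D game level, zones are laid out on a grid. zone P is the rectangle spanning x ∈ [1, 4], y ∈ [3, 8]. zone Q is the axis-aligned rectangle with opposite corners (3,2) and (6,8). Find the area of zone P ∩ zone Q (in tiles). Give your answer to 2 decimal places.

5.00

|zone P∩zone Q|: x∈[3,4], y∈[3,8] → 1·5 = 5.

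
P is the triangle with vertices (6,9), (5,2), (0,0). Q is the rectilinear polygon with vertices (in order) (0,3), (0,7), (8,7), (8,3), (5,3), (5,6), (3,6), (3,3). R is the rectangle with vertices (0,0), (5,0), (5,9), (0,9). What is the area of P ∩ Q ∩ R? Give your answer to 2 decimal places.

1.42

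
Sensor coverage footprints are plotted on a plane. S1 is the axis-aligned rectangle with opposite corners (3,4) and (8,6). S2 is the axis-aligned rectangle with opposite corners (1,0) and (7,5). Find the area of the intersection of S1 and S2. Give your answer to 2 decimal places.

|S1∩S2|: x∈[3,7], y∈[4,5] → 4·1 = 4.

4.00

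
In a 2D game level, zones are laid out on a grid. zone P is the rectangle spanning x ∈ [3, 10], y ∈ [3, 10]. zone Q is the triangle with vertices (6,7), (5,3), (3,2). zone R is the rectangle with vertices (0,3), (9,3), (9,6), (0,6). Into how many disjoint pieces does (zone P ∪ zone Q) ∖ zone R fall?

2

(zone P ∪ zone Q) ∖ zone R splits into 2 disjoint pieces (area 31, area 0.7).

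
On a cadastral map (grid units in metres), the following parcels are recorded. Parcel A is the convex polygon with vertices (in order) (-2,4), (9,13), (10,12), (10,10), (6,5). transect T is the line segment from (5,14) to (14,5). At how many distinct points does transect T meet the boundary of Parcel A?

The segment meets the boundary at (9.556,9.444), (7.35,11.65).

2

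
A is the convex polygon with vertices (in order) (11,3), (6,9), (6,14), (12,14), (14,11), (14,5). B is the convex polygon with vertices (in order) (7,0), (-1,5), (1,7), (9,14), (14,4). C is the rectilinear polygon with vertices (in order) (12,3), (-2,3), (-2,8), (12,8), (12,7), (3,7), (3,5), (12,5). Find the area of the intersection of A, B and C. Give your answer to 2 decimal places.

8.08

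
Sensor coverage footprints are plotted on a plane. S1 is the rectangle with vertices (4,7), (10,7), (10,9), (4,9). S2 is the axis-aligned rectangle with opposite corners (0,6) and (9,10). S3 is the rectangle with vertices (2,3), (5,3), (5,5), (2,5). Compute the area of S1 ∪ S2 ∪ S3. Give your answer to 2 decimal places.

By inclusion–exclusion:
Individual areas: |S1| = 12, |S2| = 36, |S3| = 6.
|S1∩S2|: x∈[4,9], y∈[7,9] → 5·2 = 10.
|S1∩S3| = 0 (no overlap).
|S2∩S3| = 0 (no overlap).
|S1∩S2∩S3| = 0.
|S1 ∪ S2 ∪ S3| = 54 − 10 + 0 = 44.00.

44.00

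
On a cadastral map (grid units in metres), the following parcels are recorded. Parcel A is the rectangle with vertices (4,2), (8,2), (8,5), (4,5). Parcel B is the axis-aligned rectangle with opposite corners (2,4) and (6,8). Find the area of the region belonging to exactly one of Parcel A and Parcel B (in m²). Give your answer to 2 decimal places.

24.00

|Parcel A∩Parcel B|: x∈[4,6], y∈[4,5] → 2·1 = 2.
|Parcel A △ Parcel B| = |Parcel A| + |Parcel B| − 2·|Parcel A∩Parcel B| = 12 + 16 − 4 = 24.00.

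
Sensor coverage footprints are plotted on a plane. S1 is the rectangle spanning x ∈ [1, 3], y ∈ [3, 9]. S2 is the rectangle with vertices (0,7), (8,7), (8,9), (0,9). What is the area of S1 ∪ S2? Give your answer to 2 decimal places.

24.00

By inclusion–exclusion:
Individual areas: |S1| = 12, |S2| = 16.
|S1∩S2|: x∈[1,3], y∈[7,9] → 2·2 = 4.
|S1 ∪ S2| = 28 − 4 = 24.00.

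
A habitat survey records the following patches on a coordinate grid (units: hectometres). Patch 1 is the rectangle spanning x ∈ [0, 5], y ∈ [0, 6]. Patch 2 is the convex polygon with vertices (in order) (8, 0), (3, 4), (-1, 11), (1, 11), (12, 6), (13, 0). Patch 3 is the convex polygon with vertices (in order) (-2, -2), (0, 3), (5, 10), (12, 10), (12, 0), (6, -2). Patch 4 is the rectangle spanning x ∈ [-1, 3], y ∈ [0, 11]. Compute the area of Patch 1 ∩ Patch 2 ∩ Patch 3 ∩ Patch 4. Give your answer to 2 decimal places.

1.11

The intersection is the polygon with vertices (1.984,5.778), (2.143,6), (3,6), (3,4).
By the shoelace formula its area is 1.11.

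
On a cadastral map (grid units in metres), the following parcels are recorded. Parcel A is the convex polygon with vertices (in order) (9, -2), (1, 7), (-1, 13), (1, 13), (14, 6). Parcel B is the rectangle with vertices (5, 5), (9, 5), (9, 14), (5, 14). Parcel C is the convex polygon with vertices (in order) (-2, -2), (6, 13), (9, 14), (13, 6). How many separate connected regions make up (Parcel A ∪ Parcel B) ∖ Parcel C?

3

(Parcel A ∪ Parcel B) ∖ Parcel C splits into 3 disjoint pieces (area 22.31, area 3.4375, area 26.479).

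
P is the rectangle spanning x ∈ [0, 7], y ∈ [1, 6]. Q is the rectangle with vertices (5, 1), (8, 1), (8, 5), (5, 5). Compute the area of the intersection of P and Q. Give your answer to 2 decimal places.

|P∩Q|: x∈[5,7], y∈[1,5] → 2·4 = 8.

8.00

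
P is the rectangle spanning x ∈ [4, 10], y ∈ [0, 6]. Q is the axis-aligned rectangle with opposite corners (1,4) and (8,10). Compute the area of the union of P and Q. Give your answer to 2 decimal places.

70.00

By inclusion–exclusion:
Individual areas: |P| = 36, |Q| = 42.
|P∩Q|: x∈[4,8], y∈[4,6] → 4·2 = 8.
|P ∪ Q| = 78 − 8 = 70.00.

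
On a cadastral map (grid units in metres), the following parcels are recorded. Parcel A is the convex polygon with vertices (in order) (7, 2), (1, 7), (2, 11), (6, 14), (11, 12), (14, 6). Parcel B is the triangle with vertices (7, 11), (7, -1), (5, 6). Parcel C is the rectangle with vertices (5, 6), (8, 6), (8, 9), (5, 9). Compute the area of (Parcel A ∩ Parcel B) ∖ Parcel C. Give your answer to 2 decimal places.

|Parcel A ∩ Parcel B| = 10.3125.
|(Parcel A ∩ Parcel B) ∩ Parcel C| = 4.2.
|(Parcel A ∩ Parcel B) ∖ Parcel C| = 10.3125 − 4.2 = 6.11.

6.11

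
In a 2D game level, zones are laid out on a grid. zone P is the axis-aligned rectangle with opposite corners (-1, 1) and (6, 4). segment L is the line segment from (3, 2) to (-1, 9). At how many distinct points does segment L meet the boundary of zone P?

1

The segment meets the boundary at (1.857,4).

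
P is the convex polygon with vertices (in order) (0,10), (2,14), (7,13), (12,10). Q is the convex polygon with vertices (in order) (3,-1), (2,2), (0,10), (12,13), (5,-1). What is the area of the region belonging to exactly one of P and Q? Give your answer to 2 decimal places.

|P| = 29, |Q| = 85.5, |P∩Q| = 12.1867.
|P △ Q| = |P| + |Q| − 2·|P∩Q| = 29 + 85.5 − 24.3733 = 90.13.

90.13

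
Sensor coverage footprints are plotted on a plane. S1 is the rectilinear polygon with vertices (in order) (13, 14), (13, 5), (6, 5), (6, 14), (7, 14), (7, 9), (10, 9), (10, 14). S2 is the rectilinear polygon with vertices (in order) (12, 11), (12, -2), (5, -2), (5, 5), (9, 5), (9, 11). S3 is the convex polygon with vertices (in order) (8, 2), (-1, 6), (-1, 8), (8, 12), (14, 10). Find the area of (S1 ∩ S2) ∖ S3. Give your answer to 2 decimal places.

|S1 ∩ S2| = 16.
|(S1 ∩ S2) ∩ S3| = 13.7917.
|(S1 ∩ S2) ∖ S3| = 16 − 13.7917 = 2.21.

2.21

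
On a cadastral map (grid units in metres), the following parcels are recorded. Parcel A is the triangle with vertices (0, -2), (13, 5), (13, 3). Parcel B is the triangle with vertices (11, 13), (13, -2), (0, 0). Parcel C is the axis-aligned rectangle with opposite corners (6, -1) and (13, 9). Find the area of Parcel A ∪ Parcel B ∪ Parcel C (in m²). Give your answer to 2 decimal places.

By inclusion–exclusion:
Individual areas: |Parcel A| = 13, |Parcel B| = 95.5, |Parcel C| = 70.
|Parcel A∩Parcel B| = 10.7121.
|Parcel A∩Parcel C| = 10.2308.
|Parcel B∩Parcel C| = 60.4388.
|Parcel A∩Parcel B∩Parcel C| = 8.7683.
|Parcel A ∪ Parcel B ∪ Parcel C| = 178.5 − 81.3817 + 8.7683 = 105.89.

105.89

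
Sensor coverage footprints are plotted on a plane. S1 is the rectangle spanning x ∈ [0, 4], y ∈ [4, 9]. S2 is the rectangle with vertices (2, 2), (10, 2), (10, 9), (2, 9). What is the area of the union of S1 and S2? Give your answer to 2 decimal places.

66.00

By inclusion–exclusion:
Individual areas: |S1| = 20, |S2| = 56.
|S1∩S2|: x∈[2,4], y∈[4,9] → 2·5 = 10.
|S1 ∪ S2| = 76 − 10 = 66.00.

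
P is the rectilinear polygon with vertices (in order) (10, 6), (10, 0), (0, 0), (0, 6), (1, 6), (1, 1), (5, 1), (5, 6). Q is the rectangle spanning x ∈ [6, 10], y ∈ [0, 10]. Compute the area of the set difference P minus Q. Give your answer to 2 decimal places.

|P| = 40, |P∩Q| = 24.
|P ∖ Q| = |P| − |P∩Q| = 40 − 24 = 16.00.

16.00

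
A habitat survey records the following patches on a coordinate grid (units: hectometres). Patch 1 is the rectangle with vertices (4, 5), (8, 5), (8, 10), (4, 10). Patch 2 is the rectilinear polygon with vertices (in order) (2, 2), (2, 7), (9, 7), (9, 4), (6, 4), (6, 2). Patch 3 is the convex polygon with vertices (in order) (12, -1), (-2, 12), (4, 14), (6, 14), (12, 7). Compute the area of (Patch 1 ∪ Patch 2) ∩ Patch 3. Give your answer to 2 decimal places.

The region (Patch 1 ∪ Patch 2) ∩ Patch 3 is the polygon with vertices (8,10), (8,7), (9,7), (9,4), (6.615,4), (3.385,7), (4,7), (4,10).
By the shoelace formula its area is 24.00.

24.00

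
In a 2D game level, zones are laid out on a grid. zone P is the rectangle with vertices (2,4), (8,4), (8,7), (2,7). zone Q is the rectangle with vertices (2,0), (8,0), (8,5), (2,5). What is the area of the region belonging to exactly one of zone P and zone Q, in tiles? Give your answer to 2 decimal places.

|zone P∩zone Q|: x∈[2,8], y∈[4,5] → 6·1 = 6.
|zone P △ zone Q| = |zone P| + |zone Q| − 2·|zone P∩zone Q| = 18 + 30 − 12 = 36.00.

36.00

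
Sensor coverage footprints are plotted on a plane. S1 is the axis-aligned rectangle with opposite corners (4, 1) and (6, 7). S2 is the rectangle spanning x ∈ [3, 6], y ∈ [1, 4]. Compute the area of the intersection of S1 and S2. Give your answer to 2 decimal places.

6.00

|S1∩S2|: x∈[4,6], y∈[1,4] → 2·3 = 6.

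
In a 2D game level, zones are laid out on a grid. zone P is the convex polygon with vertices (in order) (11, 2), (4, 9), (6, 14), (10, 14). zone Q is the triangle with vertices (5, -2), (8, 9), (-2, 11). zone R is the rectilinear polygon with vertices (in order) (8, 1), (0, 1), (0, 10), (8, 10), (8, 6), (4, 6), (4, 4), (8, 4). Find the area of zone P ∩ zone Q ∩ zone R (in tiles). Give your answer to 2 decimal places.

The intersection is the polygon with vertices (4.296,9.741), (8,9), (7.182,6), (7,6), (4,9).
By the shoelace formula its area is 7.75.

7.75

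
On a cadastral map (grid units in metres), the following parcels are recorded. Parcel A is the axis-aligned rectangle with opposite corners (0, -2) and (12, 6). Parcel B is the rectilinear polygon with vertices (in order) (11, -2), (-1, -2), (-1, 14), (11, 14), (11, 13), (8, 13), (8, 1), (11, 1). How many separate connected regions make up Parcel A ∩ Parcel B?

1

Parcel A ∩ Parcel B is a single connected region.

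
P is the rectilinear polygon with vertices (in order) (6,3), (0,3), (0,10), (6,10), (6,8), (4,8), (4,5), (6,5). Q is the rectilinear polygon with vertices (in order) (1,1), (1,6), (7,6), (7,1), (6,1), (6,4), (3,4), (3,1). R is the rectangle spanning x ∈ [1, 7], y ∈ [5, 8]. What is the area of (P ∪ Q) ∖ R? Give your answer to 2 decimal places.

|P ∪ Q| = 47.
|(P ∪ Q) ∩ R| = 12.
|(P ∪ Q) ∖ R| = 47 − 12 = 35.00.

35.00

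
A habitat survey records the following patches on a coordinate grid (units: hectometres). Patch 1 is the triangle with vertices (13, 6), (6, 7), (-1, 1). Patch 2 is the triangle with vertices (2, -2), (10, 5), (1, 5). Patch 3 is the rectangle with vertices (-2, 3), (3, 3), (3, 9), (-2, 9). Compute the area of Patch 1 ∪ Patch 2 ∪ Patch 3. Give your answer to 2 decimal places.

70.63

By inclusion–exclusion:
Individual areas: |Patch 1| = 24.5, |Patch 2| = 31.5, |Patch 3| = 30.
|Patch 1∩Patch 2| = 11.6534.
|Patch 1∩Patch 3| = 1.1905.
|Patch 2∩Patch 3| = 3.7143.
|Patch 1∩Patch 2∩Patch 3| = 1.1905.
|Patch 1 ∪ Patch 2 ∪ Patch 3| = 86 − 16.5581 + 1.1905 = 70.63.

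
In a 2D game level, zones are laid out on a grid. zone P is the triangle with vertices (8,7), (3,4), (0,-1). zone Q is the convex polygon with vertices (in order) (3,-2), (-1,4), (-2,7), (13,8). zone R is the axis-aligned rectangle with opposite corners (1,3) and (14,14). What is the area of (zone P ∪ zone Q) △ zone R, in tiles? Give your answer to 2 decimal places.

131.12

|zone P ∪ zone Q| = 73.5158.
|(zone P ∪ zone Q) ∩ zone R| = 42.7.
|(zone P ∪ zone Q) △ zone R| = 73.5158 + 143 − 85.4 = 131.12.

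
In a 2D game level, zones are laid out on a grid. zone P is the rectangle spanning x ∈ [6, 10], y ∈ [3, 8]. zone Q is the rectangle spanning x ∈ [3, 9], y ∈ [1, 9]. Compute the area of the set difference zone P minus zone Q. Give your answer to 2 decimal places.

|zone P∩zone Q|: x∈[6,9], y∈[3,8] → 3·5 = 15.
|zone P| = 20.
|zone P ∖ zone Q| = |zone P| − |zone P∩zone Q| = 20 − 15 = 5.00.

5.00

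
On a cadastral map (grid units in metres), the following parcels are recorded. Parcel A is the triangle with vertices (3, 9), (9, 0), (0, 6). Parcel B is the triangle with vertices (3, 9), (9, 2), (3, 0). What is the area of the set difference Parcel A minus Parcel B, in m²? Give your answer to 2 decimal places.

|Parcel A| = 22.5, |Parcel A∩Parcel B| = 14.0909.
|Parcel A ∖ Parcel B| = |Parcel A| − |Parcel A∩Parcel B| = 22.5 − 14.0909 = 8.41.

8.41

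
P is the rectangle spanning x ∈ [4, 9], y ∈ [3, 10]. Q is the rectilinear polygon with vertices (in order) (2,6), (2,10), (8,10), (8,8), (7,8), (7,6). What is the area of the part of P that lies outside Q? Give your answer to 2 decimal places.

|P| = 35, |P∩Q| = 14.
|P ∖ Q| = |P| − |P∩Q| = 35 − 14 = 21.00.

21.00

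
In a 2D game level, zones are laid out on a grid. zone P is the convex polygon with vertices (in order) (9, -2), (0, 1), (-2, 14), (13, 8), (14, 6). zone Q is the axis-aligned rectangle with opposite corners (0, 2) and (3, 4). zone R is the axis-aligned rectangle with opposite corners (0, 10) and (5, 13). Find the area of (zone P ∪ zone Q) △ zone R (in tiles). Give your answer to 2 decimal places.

|zone P ∪ zone Q| = 151.5.
|(zone P ∪ zone Q) ∩ zone R| = 10.95.
|(zone P ∪ zone Q) △ zone R| = 151.5 + 15 − 21.9 = 144.60.

144.60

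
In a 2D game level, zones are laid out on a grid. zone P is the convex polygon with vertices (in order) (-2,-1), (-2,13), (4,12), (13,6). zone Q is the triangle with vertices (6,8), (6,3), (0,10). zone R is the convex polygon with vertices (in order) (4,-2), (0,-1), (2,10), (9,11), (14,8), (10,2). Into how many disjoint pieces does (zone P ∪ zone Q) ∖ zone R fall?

2

(zone P ∪ zone Q) ∖ zone R splits into 2 disjoint pieces (area 48.5095, area 0.0633).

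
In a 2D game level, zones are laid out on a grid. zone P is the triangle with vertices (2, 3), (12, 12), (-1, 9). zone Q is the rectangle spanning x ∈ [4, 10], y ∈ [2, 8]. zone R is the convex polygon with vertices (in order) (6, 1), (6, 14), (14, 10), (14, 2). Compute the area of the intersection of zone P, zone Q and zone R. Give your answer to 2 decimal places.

1.09

The intersection is the polygon with vertices (7.556,8), (6,6.6), (6,8).
By the shoelace formula its area is 1.09.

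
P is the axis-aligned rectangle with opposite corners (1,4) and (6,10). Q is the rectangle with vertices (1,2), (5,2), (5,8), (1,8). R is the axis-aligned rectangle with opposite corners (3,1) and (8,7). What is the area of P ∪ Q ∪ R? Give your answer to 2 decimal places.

55.00

By inclusion–exclusion:
Individual areas: |P| = 30, |Q| = 24, |R| = 30.
|P∩Q|: x∈[1,5], y∈[4,8] → 4·4 = 16.
|P∩R|: x∈[3,6], y∈[4,7] → 3·3 = 9.
|Q∩R|: x∈[3,5], y∈[2,7] → 2·5 = 10.
|P∩Q∩R| = 6.
|P ∪ Q ∪ R| = 84 − 35 + 6 = 55.00.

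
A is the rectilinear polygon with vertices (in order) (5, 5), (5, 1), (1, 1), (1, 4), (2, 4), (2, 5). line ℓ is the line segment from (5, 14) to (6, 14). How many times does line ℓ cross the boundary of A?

0

The segment lies entirely outside A and never meets its boundary.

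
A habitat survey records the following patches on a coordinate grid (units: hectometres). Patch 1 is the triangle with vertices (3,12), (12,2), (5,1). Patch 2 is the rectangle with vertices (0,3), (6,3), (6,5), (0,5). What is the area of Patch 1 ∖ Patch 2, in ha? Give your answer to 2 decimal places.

|Patch 1| = 39.5, |Patch 1∩Patch 2| = 3.0909.
|Patch 1 ∖ Patch 2| = |Patch 1| − |Patch 1∩Patch 2| = 39.5 − 3.0909 = 36.41.

36.41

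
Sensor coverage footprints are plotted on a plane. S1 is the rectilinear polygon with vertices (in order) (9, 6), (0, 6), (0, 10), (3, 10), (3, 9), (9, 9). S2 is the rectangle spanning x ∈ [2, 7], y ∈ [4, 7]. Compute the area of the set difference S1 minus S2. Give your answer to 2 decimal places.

25.00

|S1| = 30, |S1∩S2| = 5.
|S1 ∖ S2| = |S1| − |S1∩S2| = 30 − 5 = 25.00.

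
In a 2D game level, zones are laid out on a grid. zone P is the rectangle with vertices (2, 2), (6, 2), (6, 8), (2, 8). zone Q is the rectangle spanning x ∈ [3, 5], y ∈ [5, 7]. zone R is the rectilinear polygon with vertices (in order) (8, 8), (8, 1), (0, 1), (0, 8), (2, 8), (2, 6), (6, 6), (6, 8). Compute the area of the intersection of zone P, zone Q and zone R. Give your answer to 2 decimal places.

The intersection is the polygon with vertices (3,6), (5,6), (5,5), (3,5).
By the shoelace formula its area is 2.00.

2.00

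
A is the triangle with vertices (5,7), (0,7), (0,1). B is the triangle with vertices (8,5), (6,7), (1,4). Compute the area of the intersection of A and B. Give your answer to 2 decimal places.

1.17

The intersection is the polygon with vertices (2.703,4.243), (1,4), (4,5.8).
By the shoelace formula its area is 1.17.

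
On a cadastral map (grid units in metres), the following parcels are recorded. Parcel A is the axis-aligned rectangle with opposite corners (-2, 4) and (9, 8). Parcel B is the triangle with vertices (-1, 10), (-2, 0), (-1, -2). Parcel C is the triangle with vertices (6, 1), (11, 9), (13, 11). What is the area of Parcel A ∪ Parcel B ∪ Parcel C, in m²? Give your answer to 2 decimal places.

50.97

By inclusion–exclusion:
Individual areas: |Parcel A| = 44, |Parcel B| = 6, |Parcel C| = 3.
|Parcel A∩Parcel B| = 1.6.
|Parcel A∩Parcel C| = 0.4339.
|Parcel B∩Parcel C| = 0.
|Parcel A∩Parcel B∩Parcel C| = 0.
|Parcel A ∪ Parcel B ∪ Parcel C| = 53 − 2.0339 + 0 = 50.97.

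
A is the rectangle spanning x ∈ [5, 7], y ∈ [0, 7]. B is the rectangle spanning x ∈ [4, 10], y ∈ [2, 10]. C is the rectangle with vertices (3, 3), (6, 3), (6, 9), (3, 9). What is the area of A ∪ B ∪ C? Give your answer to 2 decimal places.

58.00

By inclusion–exclusion:
Individual areas: |A| = 14, |B| = 48, |C| = 18.
|A∩B|: x∈[5,7], y∈[2,7] → 2·5 = 10.
|A∩C|: x∈[5,6], y∈[3,7] → 1·4 = 4.
|B∩C|: x∈[4,6], y∈[3,9] → 2·6 = 12.
|A∩B∩C| = 4.
|A ∪ B ∪ C| = 80 − 26 + 4 = 58.00.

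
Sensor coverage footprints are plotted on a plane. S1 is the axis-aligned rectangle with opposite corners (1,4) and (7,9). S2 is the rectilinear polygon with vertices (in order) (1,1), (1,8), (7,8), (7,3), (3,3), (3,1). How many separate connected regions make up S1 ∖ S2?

1

S1 ∖ S2 is a single connected region.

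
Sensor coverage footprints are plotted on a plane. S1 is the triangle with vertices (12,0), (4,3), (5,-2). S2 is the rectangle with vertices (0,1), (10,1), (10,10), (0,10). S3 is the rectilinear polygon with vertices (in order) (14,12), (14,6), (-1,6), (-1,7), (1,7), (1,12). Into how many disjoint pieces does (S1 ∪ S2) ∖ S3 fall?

(S1 ∪ S2) ∖ S3 splits into 2 disjoint pieces (area 63.5667, area 3).

2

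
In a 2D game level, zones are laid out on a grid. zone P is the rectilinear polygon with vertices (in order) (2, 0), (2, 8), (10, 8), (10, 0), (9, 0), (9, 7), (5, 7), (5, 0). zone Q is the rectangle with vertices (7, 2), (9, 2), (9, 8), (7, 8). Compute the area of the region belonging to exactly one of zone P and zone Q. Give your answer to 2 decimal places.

44.00

|zone P| = 36, |zone Q| = 12, |zone P∩zone Q| = 2.
|zone P △ zone Q| = |zone P| + |zone Q| − 2·|zone P∩zone Q| = 36 + 12 − 4 = 44.00.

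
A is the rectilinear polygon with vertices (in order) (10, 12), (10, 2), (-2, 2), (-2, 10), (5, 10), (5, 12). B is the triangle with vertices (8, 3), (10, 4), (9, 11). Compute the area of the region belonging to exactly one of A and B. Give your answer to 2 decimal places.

|A| = 106, |B| = 7.5, |A∩B| = 7.5.
|A △ B| = |A| + |B| − 2·|A∩B| = 106 + 7.5 − 15 = 98.50.

98.50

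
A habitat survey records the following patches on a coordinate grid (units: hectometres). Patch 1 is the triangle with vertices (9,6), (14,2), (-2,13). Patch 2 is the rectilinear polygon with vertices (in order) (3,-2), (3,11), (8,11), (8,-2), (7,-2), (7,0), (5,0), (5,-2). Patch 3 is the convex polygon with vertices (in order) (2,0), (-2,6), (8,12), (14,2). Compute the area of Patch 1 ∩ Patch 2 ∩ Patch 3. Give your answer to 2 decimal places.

The intersection is the polygon with vertices (8,6.636), (8,6.125), (3.437,9.262), (3.662,9.397).
By the shoelace formula its area is 1.77.

1.77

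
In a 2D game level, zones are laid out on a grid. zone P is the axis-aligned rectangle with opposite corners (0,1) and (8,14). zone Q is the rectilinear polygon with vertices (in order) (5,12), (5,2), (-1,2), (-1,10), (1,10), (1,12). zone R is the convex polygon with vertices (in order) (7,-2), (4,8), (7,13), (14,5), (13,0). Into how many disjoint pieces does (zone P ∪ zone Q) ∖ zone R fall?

(zone P ∪ zone Q) ∖ zone R is a single connected region.

1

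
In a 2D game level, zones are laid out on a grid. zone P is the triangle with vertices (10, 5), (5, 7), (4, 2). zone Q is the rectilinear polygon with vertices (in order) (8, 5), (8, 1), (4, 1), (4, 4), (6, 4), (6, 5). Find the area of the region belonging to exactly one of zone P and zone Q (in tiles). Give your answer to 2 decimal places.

16.30

|zone P| = 13.5, |zone Q| = 14, |zone P∩zone Q| = 5.6.
|zone P △ zone Q| = |zone P| + |zone Q| − 2·|zone P∩zone Q| = 13.5 + 14 − 11.2 = 16.30.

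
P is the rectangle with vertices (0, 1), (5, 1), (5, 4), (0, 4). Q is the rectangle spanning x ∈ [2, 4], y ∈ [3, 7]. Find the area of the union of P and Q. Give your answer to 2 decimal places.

By inclusion–exclusion:
Individual areas: |P| = 15, |Q| = 8.
|P∩Q|: x∈[2,4], y∈[3,4] → 2·1 = 2.
|P ∪ Q| = 23 − 2 = 21.00.

21.00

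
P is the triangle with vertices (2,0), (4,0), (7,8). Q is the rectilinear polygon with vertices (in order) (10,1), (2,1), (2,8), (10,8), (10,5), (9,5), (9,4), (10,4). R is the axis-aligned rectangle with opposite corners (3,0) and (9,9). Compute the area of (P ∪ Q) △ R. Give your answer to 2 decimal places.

|P ∪ Q| = 56.875.
|(P ∪ Q) ∩ R| = 43.1875.
|(P ∪ Q) △ R| = 56.875 + 54 − 86.375 = 24.50.

24.50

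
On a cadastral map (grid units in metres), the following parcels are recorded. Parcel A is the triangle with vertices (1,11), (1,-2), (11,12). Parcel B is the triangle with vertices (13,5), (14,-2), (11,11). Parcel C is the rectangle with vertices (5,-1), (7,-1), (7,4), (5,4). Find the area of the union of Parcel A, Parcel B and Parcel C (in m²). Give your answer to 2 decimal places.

By inclusion–exclusion:
Individual areas: |Parcel A| = 65, |Parcel B| = 4, |Parcel C| = 10.
|Parcel A∩Parcel B| = 0.
|Parcel A∩Parcel C| = 0.0571.
|Parcel B∩Parcel C| = 0.
|Parcel A∩Parcel B∩Parcel C| = 0.
|Parcel A ∪ Parcel B ∪ Parcel C| = 79 − 0.0571 + 0 = 78.94.

78.94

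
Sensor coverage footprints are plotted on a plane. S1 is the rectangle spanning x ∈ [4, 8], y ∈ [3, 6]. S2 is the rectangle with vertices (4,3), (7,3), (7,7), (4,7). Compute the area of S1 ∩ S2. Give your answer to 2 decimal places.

9.00

|S1∩S2|: x∈[4,7], y∈[3,6] → 3·3 = 9.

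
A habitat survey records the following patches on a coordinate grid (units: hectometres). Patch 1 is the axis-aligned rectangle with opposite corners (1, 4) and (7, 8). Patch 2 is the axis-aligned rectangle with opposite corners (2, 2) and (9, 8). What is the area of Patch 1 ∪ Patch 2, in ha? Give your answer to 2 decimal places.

By inclusion–exclusion:
Individual areas: |Patch 1| = 24, |Patch 2| = 42.
|Patch 1∩Patch 2|: x∈[2,7], y∈[4,8] → 5·4 = 20.
|Patch 1 ∪ Patch 2| = 66 − 20 = 46.00.

46.00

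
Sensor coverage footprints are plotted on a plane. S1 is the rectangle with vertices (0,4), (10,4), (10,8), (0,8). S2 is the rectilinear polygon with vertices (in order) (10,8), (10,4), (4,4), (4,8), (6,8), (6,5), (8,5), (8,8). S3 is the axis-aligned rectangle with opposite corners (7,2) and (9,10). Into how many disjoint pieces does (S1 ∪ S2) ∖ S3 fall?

2

(S1 ∪ S2) ∖ S3 splits into 2 disjoint pieces (area 4, area 28).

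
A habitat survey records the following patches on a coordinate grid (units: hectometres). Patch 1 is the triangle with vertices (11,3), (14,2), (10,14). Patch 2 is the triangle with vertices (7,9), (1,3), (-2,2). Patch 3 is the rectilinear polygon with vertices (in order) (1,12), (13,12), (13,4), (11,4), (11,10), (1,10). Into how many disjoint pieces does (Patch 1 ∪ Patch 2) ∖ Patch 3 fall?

3

(Patch 1 ∪ Patch 2) ∖ Patch 3 splits into 3 disjoint pieces (area 6.2273, area 0.4848, area 6).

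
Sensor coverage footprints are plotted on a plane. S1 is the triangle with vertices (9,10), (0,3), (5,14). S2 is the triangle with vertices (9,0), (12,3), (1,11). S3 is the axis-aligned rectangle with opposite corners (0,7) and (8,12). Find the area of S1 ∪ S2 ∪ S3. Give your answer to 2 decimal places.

By inclusion–exclusion:
Individual areas: |S1| = 32, |S2| = 28.5, |S3| = 40.
|S1∩S2| = 4.1727.
|S1∩S3| = 21.5527.
|S2∩S3| = 5.1818.
|S1∩S2∩S3| = 3.7946.
|S1 ∪ S2 ∪ S3| = 100.5 − 30.9072 + 3.7946 = 73.39.

73.39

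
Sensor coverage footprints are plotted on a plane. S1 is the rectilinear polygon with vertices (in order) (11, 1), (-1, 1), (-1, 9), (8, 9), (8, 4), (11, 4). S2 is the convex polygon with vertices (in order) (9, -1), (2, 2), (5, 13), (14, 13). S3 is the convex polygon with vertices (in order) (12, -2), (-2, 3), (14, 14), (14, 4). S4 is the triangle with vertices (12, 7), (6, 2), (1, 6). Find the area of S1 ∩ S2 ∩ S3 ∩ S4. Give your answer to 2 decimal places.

The intersection is the polygon with vertices (3.144,6.195), (8,6.636), (8,4), (8.4,4), (6,2), (2.716,4.627).
By the shoelace formula its area is 16.99.

16.99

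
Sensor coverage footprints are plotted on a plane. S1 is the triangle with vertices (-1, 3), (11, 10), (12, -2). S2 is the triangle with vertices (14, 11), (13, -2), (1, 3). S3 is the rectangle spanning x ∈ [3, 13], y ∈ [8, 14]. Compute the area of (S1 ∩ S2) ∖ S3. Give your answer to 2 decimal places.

|S1 ∩ S2| = 56.9567.
|(S1 ∩ S2) ∩ S3| = 1.22.
|(S1 ∩ S2) ∖ S3| = 56.9567 − 1.22 = 55.74.

55.74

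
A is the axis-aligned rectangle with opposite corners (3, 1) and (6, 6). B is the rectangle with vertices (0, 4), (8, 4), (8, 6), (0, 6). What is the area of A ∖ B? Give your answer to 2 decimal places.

|A∩B|: x∈[3,6], y∈[4,6] → 3·2 = 6.
|A| = 15.
|A ∖ B| = |A| − |A∩B| = 15 − 6 = 9.00.

9.00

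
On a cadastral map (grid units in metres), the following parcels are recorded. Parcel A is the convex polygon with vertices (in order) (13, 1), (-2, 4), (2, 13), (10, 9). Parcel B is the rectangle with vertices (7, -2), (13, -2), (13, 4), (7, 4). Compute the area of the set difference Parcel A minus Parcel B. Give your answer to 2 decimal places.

86.79

|Parcel A| = 99.5, |Parcel A∩Parcel B| = 12.7125.
|Parcel A ∖ Parcel B| = |Parcel A| − |Parcel A∩Parcel B| = 99.5 − 12.7125 = 86.79.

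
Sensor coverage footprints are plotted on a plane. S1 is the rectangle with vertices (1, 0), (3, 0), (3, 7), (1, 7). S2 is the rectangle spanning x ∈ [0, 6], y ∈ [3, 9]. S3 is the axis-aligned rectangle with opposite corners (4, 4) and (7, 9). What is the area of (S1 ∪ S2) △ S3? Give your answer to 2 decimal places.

|S1 ∪ S2| = 42.
|(S1 ∪ S2) ∩ S3| = 10.
|(S1 ∪ S2) △ S3| = 42 + 15 − 20 = 37.00.

37.00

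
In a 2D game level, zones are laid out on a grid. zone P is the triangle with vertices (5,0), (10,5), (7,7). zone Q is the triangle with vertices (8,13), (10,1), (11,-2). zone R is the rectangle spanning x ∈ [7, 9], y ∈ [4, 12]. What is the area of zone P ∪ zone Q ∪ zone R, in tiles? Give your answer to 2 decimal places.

By inclusion–exclusion:
Individual areas: |zone P| = 12.5, |zone Q| = 3, |zone R| = 16.
|zone P∩zone Q| = 0.2289.
|zone P∩zone R| = 4.6667.
|zone Q∩zone R| = 0.4833.
|zone P∩zone Q∩zone R| = 0.
|zone P ∪ zone Q ∪ zone R| = 31.5 − 5.3789 + 0 = 26.12.

26.12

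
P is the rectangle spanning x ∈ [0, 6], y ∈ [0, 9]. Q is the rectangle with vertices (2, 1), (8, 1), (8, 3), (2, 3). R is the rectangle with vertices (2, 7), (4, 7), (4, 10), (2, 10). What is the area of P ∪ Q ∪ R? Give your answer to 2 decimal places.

60.00

By inclusion–exclusion:
Individual areas: |P| = 54, |Q| = 12, |R| = 6.
|P∩Q|: x∈[2,6], y∈[1,3] → 4·2 = 8.
|P∩R|: x∈[2,4], y∈[7,9] → 2·2 = 4.
|Q∩R| = 0 (no overlap).
|P∩Q∩R| = 0.
|P ∪ Q ∪ R| = 72 − 12 + 0 = 60.00.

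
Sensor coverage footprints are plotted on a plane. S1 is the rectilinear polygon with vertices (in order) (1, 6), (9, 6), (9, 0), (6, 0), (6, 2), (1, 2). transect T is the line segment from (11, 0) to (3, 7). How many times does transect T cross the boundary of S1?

The segment meets the boundary at (4.143,6), (9,1.75).

2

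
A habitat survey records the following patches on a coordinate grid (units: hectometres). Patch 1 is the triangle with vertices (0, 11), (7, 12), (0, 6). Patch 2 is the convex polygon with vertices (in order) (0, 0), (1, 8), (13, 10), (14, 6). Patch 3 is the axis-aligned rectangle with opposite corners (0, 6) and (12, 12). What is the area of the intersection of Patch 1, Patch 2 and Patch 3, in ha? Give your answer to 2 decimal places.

The intersection is the polygon with vertices (1,8), (2.655,8.276), (0.84,6.72).
By the shoelace formula its area is 1.04.

1.04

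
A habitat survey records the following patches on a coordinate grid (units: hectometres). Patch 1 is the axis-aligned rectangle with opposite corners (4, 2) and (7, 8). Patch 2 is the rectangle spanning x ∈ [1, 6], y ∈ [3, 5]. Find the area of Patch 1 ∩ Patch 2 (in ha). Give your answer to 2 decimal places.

4.00

|Patch 1∩Patch 2|: x∈[4,6], y∈[3,5] → 2·2 = 4.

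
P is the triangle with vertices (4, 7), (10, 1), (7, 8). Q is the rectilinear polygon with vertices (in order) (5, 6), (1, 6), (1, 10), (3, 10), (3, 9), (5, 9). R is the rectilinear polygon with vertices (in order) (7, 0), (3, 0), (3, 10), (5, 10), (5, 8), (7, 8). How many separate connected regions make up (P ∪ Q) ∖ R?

2

(P ∪ Q) ∖ R splits into 2 disjoint pieces (area 6, area 8).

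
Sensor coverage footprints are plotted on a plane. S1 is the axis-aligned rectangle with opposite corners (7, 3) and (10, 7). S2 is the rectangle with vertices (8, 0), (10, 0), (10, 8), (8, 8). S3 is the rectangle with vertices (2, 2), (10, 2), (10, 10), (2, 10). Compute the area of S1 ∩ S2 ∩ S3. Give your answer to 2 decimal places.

8.00

The intersection is the polygon with vertices (8,3), (8,7), (10,7), (10,3).
By the shoelace formula its area is 8.00.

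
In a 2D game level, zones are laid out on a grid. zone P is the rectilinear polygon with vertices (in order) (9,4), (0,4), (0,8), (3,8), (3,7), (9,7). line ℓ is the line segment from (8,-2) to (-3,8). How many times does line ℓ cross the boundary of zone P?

The segment meets the boundary at (0,5.273), (1.4,4).

2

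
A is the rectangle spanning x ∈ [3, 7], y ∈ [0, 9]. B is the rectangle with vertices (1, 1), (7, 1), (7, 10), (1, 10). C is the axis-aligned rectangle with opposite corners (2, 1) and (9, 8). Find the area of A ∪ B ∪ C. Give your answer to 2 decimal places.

72.00

By inclusion–exclusion:
Individual areas: |A| = 36, |B| = 54, |C| = 49.
|A∩B|: x∈[3,7], y∈[1,9] → 4·8 = 32.
|A∩C|: x∈[3,7], y∈[1,8] → 4·7 = 28.
|B∩C|: x∈[2,7], y∈[1,8] → 5·7 = 35.
|A∩B∩C| = 28.
|A ∪ B ∪ C| = 139 − 95 + 28 = 72.00.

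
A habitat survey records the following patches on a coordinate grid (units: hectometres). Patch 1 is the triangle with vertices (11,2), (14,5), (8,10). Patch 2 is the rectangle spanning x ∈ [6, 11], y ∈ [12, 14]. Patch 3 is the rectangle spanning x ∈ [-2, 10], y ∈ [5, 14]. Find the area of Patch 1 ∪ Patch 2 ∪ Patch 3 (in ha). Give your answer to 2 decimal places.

122.85

By inclusion–exclusion:
Individual areas: |Patch 1| = 16.5, |Patch 2| = 10, |Patch 3| = 108.
|Patch 1∩Patch 2| = 0.
|Patch 1∩Patch 3| = 3.6458.
|Patch 2∩Patch 3|: x∈[6,10], y∈[12,14] → 4·2 = 8.
|Patch 1∩Patch 2∩Patch 3| = 0.
|Patch 1 ∪ Patch 2 ∪ Patch 3| = 134.5 − 11.6458 + 0 = 122.85.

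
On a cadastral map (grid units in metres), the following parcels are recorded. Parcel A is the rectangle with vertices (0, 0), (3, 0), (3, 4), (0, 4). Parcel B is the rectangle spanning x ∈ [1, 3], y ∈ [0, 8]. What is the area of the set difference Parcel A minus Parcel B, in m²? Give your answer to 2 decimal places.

|Parcel A∩Parcel B|: x∈[1,3], y∈[0,4] → 2·4 = 8.
|Parcel A| = 12.
|Parcel A ∖ Parcel B| = |Parcel A| − |Parcel A∩Parcel B| = 12 − 8 = 4.00.

4.00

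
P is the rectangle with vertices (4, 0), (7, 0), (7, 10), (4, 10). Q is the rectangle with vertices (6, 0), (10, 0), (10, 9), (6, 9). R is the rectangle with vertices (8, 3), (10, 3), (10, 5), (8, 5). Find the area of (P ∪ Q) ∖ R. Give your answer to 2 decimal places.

|P ∪ Q| = 57.
|(P ∪ Q) ∩ R| = 4.
|(P ∪ Q) ∖ R| = 57 − 4 = 53.00.

53.00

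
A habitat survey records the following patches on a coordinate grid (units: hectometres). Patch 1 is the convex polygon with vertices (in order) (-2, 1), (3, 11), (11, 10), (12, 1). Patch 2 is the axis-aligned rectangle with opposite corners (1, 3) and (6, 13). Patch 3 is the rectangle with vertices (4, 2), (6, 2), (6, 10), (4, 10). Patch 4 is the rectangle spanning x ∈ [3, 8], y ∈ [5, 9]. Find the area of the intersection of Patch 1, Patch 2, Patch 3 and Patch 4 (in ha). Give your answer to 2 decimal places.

The intersection is the polygon with vertices (4,9), (6,9), (6,5), (4,5).
By the shoelace formula its area is 8.00.

8.00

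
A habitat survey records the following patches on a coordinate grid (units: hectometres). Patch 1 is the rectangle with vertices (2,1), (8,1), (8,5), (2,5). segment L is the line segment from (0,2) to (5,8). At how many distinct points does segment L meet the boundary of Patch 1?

The segment meets the boundary at (2.5,5), (2,4.4).

2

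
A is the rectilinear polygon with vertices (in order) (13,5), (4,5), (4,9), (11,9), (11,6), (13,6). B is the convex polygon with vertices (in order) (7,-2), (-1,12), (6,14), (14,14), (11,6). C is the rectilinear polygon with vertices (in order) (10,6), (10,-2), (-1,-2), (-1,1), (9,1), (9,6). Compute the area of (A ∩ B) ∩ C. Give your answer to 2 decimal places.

1.00

The region (A ∩ B) ∩ C is the polygon with vertices (9,5), (9,6), (10,6), (10,5).
By the shoelace formula its area is 1.00.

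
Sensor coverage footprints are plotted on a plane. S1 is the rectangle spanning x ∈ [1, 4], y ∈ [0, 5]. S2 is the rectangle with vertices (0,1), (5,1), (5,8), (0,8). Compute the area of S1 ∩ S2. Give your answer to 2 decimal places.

|S1∩S2|: x∈[1,4], y∈[1,5] → 3·4 = 12.

12.00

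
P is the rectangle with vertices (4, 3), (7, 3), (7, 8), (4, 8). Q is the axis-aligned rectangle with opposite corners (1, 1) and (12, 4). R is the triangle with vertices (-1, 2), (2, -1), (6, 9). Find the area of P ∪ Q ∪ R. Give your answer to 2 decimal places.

By inclusion–exclusion:
Individual areas: |P| = 15, |Q| = 33, |R| = 21.
|P∩Q|: x∈[4,7], y∈[3,4] → 3·1 = 3.
|P∩R| = 2.7.
|Q∩R| = 7.2.
|P∩Q∩R| = 0.
|P ∪ Q ∪ R| = 69 − 12.9 + 0 = 56.10.

56.10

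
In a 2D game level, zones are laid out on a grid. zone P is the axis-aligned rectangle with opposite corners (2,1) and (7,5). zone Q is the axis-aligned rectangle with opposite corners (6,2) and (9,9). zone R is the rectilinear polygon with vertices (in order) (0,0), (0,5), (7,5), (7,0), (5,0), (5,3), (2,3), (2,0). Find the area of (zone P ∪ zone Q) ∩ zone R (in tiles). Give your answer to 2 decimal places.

14.00

|zone P ∪ zone Q| = 38.
|(zone P ∪ zone Q) ∩ zone R| = 14.00.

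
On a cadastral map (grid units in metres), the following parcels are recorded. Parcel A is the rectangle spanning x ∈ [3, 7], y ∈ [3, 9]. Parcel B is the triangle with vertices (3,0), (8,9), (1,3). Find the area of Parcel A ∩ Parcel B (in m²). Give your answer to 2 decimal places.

The intersection is the polygon with vertices (7,7.2), (4.667,3), (3,3), (3,4.714), (7,8.143).
By the shoelace formula its area is 8.81.

8.81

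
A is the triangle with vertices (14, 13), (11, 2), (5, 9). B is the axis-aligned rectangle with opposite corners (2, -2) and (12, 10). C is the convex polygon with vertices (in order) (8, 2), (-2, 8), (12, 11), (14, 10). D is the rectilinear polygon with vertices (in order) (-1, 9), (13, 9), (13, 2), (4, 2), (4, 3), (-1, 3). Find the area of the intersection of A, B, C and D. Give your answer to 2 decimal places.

20.13

The intersection is the polygon with vertices (12,7.333), (9.4,3.867), (5,9), (12,9).
By the shoelace formula its area is 20.13.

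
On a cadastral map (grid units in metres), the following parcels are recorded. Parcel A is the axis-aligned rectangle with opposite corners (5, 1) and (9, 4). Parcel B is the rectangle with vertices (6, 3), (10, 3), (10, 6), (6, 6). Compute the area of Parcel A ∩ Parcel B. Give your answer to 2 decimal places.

|Parcel A∩Parcel B|: x∈[6,9], y∈[3,4] → 3·1 = 3.

3.00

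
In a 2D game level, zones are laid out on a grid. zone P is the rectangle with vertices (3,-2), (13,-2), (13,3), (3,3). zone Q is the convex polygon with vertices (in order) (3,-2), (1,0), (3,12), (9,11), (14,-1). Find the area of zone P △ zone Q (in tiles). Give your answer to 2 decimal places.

|zone P| = 50, |zone Q| = 124.5, |zone P∩zone Q| = 44.9212.
|zone P △ zone Q| = |zone P| + |zone Q| − 2·|zone P∩zone Q| = 50 + 124.5 − 89.8424 = 84.66.

84.66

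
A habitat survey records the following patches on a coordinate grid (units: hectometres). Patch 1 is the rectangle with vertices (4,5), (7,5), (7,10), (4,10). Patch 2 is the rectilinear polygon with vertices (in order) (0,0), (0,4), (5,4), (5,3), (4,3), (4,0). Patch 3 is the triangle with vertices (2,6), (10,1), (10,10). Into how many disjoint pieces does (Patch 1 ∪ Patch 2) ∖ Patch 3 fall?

(Patch 1 ∪ Patch 2) ∖ Patch 3 splits into 2 disjoint pieces (area 6.75, area 17).

2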